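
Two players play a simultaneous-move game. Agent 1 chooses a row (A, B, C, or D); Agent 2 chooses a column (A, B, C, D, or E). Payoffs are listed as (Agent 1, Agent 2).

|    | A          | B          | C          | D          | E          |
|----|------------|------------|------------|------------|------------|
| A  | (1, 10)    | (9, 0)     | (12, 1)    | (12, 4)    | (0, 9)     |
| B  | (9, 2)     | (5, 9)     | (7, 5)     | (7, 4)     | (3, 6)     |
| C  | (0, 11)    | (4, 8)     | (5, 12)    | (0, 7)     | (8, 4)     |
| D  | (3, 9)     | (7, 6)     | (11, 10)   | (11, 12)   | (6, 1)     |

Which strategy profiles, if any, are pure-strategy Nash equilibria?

There is no pure-strategy Nash equilibrium

Check mutual best responses: a cell is a NE iff neither player can gain by unilaterally deviating.
Agent 1's best responses — vs A: B (payoff 9); vs B: A (payoff 9); vs C: A (payoff 12); vs D: A (payoff 12); vs E: C (payoff 8).
Agent 2's best responses — vs A: A (payoff 10); vs B: B (payoff 9); vs C: C (payoff 12); vs D: D (payoff 12).
No cell has both players best-responding. For instance, Agent 1's best reply to E is C, but against C Agent 2 prefers C over E.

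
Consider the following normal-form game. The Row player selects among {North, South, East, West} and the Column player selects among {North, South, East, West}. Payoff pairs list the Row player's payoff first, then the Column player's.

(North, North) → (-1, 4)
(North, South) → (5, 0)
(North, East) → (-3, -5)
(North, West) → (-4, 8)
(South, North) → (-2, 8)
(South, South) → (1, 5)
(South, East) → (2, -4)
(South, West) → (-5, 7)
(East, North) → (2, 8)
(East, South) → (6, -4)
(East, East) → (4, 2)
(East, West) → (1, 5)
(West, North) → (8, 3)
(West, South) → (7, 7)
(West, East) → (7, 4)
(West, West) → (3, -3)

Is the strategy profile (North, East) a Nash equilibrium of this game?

No

Holding the Column player at East: the Row player gets -3 from North but could get 7 by switching to West. The Row player has a profitable deviation.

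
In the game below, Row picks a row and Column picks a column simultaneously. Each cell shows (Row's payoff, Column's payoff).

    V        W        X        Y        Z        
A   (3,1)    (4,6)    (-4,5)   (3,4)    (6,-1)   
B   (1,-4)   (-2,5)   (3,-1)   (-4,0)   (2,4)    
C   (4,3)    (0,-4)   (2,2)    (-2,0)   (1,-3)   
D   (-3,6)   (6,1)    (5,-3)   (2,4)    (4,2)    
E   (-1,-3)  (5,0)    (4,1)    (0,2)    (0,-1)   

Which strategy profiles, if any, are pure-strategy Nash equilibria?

A profile is a Nash equilibrium when each player is best-responding to the other.
Row's best responses — vs V: C (payoff 4); vs W: D (payoff 6); vs X: D (payoff 5); vs Y: A (payoff 3); vs Z: A (payoff 6).
Column's best responses — vs A: W (payoff 6); vs B: W (payoff 5); vs C: V (payoff 3); vs D: V (payoff 6); vs E: Y (payoff 2).
The only mutual best response is (C, V); neither player gains by switching there.

(C, V)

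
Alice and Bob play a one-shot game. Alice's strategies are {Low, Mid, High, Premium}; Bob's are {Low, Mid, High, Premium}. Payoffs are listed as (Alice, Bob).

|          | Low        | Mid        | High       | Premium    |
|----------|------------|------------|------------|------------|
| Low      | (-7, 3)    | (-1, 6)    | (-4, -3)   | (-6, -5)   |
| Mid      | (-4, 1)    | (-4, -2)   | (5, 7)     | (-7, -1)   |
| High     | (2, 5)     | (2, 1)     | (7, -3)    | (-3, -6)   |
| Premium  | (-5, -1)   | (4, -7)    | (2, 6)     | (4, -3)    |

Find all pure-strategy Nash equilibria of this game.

(High, Low)

A profile is a Nash equilibrium when each player is best-responding to the other.
Alice's best responses — vs Low: High (payoff 2); vs Mid: Premium (payoff 4); vs High: High (payoff 7); vs Premium: Premium (payoff 4).
Bob's best responses — vs Low: Mid (payoff 6); vs Mid: High (payoff 7); vs High: Low (payoff 5); vs Premium: High (payoff 6).
The only mutual best response is (High, Low); neither player gains by switching there.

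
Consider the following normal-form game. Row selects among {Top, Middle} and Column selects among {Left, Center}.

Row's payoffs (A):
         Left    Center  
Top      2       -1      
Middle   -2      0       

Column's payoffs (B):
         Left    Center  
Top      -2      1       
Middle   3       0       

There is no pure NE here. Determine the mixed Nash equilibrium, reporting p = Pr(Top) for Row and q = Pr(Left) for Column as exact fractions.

p = 1/2, q = 1/5

In a mixed NE each player is indifferent between their pure strategies, so the opponent's mix sets the indifference.
Column indifferent between Left and Center: p·(-2) + (1−p)·3 = p·1 + (1−p)·0 ⟹ 3 + (-5)p = 0 + 1p ⟹ p = 1/2.
Row indifferent between Top and Middle: q·2 + (1−q)·(-1) = q·(-2) + (1−q)·0 ⟹ (-1) + 3q = 0 + (-2)q ⟹ q = 1/5.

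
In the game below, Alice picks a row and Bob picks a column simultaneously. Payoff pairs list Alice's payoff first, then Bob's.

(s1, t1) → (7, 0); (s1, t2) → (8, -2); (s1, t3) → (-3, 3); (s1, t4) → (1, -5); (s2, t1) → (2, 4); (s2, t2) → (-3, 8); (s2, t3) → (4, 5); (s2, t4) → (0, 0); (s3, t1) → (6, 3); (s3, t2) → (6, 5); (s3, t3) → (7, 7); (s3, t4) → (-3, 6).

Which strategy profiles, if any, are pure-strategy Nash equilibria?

(s3, t3)

Check mutual best responses: a cell is a NE iff neither player can gain by unilaterally deviating.
Alice's best responses — vs t1: s1 (payoff 7); vs t2: s1 (payoff 8); vs t3: s3 (payoff 7); vs t4: s1 (payoff 1).
Bob's best responses — vs s1: t3 (payoff 3); vs s2: t2 (payoff 8); vs s3: t3 (payoff 7).
The only mutual best response is (s3, t3); neither player gains by switching there.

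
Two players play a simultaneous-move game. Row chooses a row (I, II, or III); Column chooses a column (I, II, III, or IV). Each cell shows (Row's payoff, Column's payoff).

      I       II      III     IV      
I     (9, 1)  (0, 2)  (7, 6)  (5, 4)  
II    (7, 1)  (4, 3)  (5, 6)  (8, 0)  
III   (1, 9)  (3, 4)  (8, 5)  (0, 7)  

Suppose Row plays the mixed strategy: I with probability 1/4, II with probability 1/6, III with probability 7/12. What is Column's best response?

Compute Column's expected payoff from each pure strategy against the given mix.
I: (1/4)·1 + (1/6)·1 + (7/12)·9 = 17/3
II: (1/4)·2 + (1/6)·3 + (7/12)·4 = 10/3
III: (1/4)·6 + (1/6)·6 + (7/12)·5 = 65/12
IV: (1/4)·4 + (1/6)·0 + (7/12)·7 = 61/12
Highest expected payoff is 17/3, from I.

I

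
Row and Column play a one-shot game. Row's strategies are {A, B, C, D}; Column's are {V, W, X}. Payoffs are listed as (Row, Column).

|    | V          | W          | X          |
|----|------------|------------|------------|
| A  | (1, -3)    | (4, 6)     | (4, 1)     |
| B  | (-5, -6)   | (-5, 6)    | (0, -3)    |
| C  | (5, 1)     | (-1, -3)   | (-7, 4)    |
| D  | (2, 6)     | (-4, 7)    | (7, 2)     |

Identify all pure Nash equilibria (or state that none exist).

(A, W)

Find each player's best response to every opponent strategy; NE are the intersections.
Row's best responses — vs V: C (payoff 5); vs W: A (payoff 4); vs X: D (payoff 7).
Column's best responses — vs A: W (payoff 6); vs B: W (payoff 6); vs C: X (payoff 4); vs D: W (payoff 7).
The only mutual best response is (A, W); neither player gains by switching there.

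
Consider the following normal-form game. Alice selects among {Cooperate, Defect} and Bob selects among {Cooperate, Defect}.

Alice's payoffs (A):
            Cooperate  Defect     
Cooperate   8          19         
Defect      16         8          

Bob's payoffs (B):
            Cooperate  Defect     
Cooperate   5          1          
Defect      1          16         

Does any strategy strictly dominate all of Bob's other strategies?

Check whether one of Bob's strategies beats all alternatives regardless of what the opponent does.
Cooperate is not dominant: against Defect, Defect gives 16 > 1.
Defect is not dominant: against Cooperate, Cooperate gives 5 > 1.
No single strategy is best against every opponent action.

No strictly dominant strategy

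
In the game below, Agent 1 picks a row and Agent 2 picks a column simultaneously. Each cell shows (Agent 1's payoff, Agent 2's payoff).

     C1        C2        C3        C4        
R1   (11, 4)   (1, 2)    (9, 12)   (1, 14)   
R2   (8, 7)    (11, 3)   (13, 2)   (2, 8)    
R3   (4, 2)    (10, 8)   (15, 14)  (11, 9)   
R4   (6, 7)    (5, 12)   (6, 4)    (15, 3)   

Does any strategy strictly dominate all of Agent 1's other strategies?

A strategy is strictly dominant if it gives Agent 1 a strictly higher payoff than every other strategy, against every choice by the opponent.
R1 is not dominant: against C2, R2 gives 11 > 1.
R2 is not dominant: against C1, R1 gives 11 > 8.
R3 is not dominant: against C1, R1 gives 11 > 4.
R4 is not dominant: against C1, R1 gives 11 > 6.
No single strategy is best against every opponent action.

No strictly dominant strategy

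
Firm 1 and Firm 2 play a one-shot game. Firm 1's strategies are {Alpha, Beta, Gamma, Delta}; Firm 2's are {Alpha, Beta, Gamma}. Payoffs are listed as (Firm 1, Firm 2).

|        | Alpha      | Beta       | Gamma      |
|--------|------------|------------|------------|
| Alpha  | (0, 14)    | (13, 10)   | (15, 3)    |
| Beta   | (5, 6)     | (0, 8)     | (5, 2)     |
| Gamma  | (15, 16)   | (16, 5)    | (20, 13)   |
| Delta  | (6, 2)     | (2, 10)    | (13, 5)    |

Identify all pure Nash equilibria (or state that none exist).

Find each player's best response to every opponent strategy; NE are the intersections.
Firm 1's best responses — vs Alpha: Gamma (payoff 15); vs Beta: Gamma (payoff 16); vs Gamma: Gamma (payoff 20).
Firm 2's best responses — vs Alpha: Alpha (payoff 14); vs Beta: Beta (payoff 8); vs Gamma: Alpha (payoff 16); vs Delta: Beta (payoff 10).
The only mutual best response is (Gamma, Alpha); neither player gains by switching there.

(Gamma, Alpha)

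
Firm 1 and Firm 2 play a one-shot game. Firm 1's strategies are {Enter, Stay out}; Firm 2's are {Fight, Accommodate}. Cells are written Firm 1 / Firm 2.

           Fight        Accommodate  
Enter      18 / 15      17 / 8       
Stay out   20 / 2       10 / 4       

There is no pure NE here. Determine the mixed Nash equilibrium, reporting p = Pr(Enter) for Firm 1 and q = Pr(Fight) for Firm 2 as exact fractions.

p = 2/9, q = 7/9

Each player's mixing probability is pinned down by making the *other* player indifferent.
Firm 2 indifferent between Fight and Accommodate: p·15 + (1−p)·2 = p·8 + (1−p)·4 ⟹ 2 + 13p = 4 + 4p ⟹ p = 2/9.
Firm 1 indifferent between Enter and Stay out: q·18 + (1−q)·17 = q·20 + (1−q)·10 ⟹ 17 + 1q = 10 + 10q ⟹ q = 7/9.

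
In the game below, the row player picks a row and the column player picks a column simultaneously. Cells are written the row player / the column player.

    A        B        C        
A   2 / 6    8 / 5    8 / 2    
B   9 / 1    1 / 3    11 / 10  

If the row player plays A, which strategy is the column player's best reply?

With the row player fixed at A, the column player's payoffs are: A → 6, B → 5, C → 2.
The maximum is 6, achieved by A.

A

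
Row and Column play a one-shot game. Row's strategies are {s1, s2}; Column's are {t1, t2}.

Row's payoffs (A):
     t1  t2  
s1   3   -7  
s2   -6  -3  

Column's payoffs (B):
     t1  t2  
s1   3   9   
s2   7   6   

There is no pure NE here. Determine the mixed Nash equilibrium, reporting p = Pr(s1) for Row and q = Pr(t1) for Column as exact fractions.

p = 1/7, q = 4/13

Each player's mixing probability is pinned down by making the *other* player indifferent.
Column indifferent between t1 and t2: p·3 + (1−p)·7 = p·9 + (1−p)·6 ⟹ 7 + (-4)p = 6 + 3p ⟹ p = 1/7.
Row indifferent between s1 and s2: q·3 + (1−q)·(-7) = q·(-6) + (1−q)·(-3) ⟹ (-7) + 10q = (-3) + (-3)q ⟹ q = 4/13.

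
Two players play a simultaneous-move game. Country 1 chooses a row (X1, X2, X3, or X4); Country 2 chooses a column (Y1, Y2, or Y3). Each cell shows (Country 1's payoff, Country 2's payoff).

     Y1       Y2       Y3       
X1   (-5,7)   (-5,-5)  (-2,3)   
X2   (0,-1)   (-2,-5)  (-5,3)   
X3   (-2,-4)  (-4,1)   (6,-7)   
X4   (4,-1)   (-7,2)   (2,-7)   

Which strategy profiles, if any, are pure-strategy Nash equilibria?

No pure-strategy Nash equilibrium

Find each player's best response to every opponent strategy; NE are the intersections.
Country 1's best responses — vs Y1: X4 (payoff 4); vs Y2: X2 (payoff -2); vs Y3: X3 (payoff 6).
Country 2's best responses — vs X1: Y1 (payoff 7); vs X2: Y3 (payoff 3); vs X3: Y2 (payoff 1); vs X4: Y2 (payoff 2).
No cell has both players best-responding. For instance, Country 1's best reply to Y2 is X2, but against X2 Country 2 prefers Y3 over Y2.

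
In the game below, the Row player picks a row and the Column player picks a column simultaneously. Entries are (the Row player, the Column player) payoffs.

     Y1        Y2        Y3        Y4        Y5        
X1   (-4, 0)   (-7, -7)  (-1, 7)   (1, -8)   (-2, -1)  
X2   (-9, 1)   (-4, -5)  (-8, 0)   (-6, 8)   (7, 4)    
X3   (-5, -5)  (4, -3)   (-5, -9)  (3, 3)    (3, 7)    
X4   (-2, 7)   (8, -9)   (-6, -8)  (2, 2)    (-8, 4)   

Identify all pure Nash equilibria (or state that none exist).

A profile is a Nash equilibrium when each player is best-responding to the other.
The Row player's best responses — vs Y1: X4 (payoff -2); vs Y2: X4 (payoff 8); vs Y3: X1 (payoff -1); vs Y4: X3 (payoff 3); vs Y5: X2 (payoff 7).
The Column player's best responses — vs X1: Y3 (payoff 7); vs X2: Y4 (payoff 8); vs X3: Y5 (payoff 7); vs X4: Y1 (payoff 7).
Mutual best responses occur at (X1, Y3) and (X4, Y1); at each, neither player gains by switching.

(X1, Y3) and (X4, Y1)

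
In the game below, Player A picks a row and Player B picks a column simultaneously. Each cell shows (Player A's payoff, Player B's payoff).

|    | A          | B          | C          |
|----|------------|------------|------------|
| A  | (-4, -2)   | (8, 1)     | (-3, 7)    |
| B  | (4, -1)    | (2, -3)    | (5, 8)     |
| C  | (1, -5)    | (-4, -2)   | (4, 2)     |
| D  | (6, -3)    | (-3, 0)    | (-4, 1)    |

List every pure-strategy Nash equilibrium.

(B, C)

A profile is a Nash equilibrium when each player is best-responding to the other.
Player A's best responses — vs A: D (payoff 6); vs B: A (payoff 8); vs C: B (payoff 5).
Player B's best responses — vs A: C (payoff 7); vs B: C (payoff 8); vs C: C (payoff 2); vs D: C (payoff 1).
The only mutual best response is (B, C); neither player gains by switching there.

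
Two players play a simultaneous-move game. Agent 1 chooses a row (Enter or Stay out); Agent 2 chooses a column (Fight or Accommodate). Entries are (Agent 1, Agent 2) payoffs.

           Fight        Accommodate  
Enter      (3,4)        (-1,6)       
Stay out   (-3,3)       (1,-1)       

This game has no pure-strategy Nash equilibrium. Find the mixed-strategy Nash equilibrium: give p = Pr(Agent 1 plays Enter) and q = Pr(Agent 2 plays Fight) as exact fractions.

p = 2/3, q = 1/4

Each player's mixing probability is pinned down by making the *other* player indifferent.
Agent 2 indifferent between Fight and Accommodate: p·4 + (1−p)·3 = p·6 + (1−p)·(-1) ⟹ 3 + 1p = (-1) + 7p ⟹ p = 2/3.
Agent 1 indifferent between Enter and Stay out: q·3 + (1−q)·(-1) = q·(-3) + (1−q)·1 ⟹ (-1) + 4q = 1 + (-4)q ⟹ q = 1/4.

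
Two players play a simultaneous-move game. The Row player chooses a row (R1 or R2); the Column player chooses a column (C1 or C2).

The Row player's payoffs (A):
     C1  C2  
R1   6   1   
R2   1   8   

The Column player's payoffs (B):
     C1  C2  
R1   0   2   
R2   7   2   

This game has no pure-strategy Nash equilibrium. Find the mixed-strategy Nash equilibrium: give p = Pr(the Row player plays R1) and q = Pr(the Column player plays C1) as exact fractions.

In a mixed NE each player is indifferent between their pure strategies, so the opponent's mix sets the indifference.
The Column player indifferent between C1 and C2: p·0 + (1−p)·7 = p·2 + (1−p)·2 ⟹ 7 + (-7)p = 2 + 0p ⟹ p = 5/7.
The Row player indifferent between R1 and R2: q·6 + (1−q)·1 = q·1 + (1−q)·8 ⟹ 1 + 5q = 8 + (-7)q ⟹ q = 7/12.

p = 5/7, q = 7/12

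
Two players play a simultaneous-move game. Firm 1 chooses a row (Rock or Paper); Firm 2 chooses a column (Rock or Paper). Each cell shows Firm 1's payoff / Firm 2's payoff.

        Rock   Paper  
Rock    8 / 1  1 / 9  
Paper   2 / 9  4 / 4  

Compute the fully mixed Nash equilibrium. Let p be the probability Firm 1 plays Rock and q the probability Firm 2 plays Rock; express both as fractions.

p = 5/13, q = 1/3

In a mixed NE each player is indifferent between their pure strategies, so the opponent's mix sets the indifference.
Firm 2 indifferent between Rock and Paper: p·1 + (1−p)·9 = p·9 + (1−p)·4 ⟹ 9 + (-8)p = 4 + 5p ⟹ p = 5/13.
Firm 1 indifferent between Rock and Paper: q·8 + (1−q)·1 = q·2 + (1−q)·4 ⟹ 1 + 7q = 4 + (-2)q ⟹ q = 1/3.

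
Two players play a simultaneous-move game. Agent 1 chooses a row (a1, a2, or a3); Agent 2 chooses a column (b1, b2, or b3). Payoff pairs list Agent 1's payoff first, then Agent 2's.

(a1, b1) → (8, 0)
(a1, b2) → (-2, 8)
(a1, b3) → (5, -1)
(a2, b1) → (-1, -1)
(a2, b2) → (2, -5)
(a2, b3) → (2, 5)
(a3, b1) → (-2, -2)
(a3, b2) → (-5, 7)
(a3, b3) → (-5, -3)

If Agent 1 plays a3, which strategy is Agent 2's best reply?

b2

With Agent 1 fixed at a3, Agent 2's payoffs are: b1 → -2, b2 → 7, b3 → -3.
The maximum is 7, achieved by b2.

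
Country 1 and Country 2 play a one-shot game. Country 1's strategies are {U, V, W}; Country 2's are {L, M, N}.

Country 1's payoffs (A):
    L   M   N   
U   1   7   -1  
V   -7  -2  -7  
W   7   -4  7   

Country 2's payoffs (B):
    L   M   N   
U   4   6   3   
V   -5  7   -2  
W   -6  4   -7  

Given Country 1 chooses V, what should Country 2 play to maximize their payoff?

With Country 1 fixed at V, Country 2's payoffs are: L → -5, M → 7, N → -2.
The maximum is 7, achieved by M.

M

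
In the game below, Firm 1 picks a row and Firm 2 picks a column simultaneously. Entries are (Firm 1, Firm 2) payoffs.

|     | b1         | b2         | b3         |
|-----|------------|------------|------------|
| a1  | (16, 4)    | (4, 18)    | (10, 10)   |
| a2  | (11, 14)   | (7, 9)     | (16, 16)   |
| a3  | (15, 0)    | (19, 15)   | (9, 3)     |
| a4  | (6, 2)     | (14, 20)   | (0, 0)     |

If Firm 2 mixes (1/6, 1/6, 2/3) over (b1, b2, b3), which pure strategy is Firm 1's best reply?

Compute Firm 1's expected payoff from each pure strategy against the given mix.
a1: (1/6)·16 + (1/6)·4 + (2/3)·10 = 10
a2: (1/6)·11 + (1/6)·7 + (2/3)·16 = 41/3
a3: (1/6)·15 + (1/6)·19 + (2/3)·9 = 35/3
a4: (1/6)·6 + (1/6)·14 + (2/3)·0 = 10/3
Highest expected payoff is 41/3, from a2.

a2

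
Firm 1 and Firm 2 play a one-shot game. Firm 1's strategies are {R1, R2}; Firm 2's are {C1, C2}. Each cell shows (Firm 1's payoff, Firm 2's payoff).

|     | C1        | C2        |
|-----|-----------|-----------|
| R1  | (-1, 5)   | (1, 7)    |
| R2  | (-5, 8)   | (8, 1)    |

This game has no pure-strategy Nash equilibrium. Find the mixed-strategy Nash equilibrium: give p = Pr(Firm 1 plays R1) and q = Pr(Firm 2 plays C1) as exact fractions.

In a mixed NE each player is indifferent between their pure strategies, so the opponent's mix sets the indifference.
Firm 2 indifferent between C1 and C2: p·5 + (1−p)·8 = p·7 + (1−p)·1 ⟹ 8 + (-3)p = 1 + 6p ⟹ p = 7/9.
Firm 1 indifferent between R1 and R2: q·(-1) + (1−q)·1 = q·(-5) + (1−q)·8 ⟹ 1 + (-2)q = 8 + (-13)q ⟹ q = 7/11.

p = 7/9, q = 7/11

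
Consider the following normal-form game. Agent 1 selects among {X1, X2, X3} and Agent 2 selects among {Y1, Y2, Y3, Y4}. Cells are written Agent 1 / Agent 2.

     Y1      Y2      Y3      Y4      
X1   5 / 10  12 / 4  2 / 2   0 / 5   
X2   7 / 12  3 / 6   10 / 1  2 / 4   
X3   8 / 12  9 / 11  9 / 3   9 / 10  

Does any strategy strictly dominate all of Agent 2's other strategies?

A strategy is strictly dominant if it gives Agent 2 a strictly higher payoff than every other strategy, against every choice by the opponent.
Y1 strictly dominates: vs X1: 10 > each of {4, 2, 5}; vs X2: 12 > each of {6, 1, 4}; vs X3: 12 > each of {11, 3, 10}.

Y1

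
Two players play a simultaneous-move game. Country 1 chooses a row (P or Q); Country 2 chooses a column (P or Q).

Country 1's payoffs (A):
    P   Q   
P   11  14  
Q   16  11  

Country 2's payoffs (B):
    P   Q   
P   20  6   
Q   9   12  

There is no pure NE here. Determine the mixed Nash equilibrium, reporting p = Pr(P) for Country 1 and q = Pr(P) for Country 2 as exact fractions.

p = 3/17, q = 3/8

Each player's mixing probability is pinned down by making the *other* player indifferent.
Country 2 indifferent between P and Q: p·20 + (1−p)·9 = p·6 + (1−p)·12 ⟹ 9 + 11p = 12 + (-6)p ⟹ p = 3/17.
Country 1 indifferent between P and Q: q·11 + (1−q)·14 = q·16 + (1−q)·11 ⟹ 14 + (-3)q = 11 + 5q ⟹ q = 3/8.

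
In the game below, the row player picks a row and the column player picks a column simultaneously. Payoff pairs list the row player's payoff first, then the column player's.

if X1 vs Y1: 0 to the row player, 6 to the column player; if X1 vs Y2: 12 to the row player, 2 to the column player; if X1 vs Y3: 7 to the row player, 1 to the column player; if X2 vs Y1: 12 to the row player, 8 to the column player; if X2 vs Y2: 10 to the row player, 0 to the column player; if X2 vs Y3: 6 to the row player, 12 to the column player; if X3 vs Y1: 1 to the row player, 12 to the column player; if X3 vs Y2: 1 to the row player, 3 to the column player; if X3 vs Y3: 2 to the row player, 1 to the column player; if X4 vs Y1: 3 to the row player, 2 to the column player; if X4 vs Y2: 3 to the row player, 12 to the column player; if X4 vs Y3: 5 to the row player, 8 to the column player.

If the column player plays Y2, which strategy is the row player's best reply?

X1

With the column player fixed at Y2, the row player's payoffs are: X1 → 12, X2 → 10, X3 → 1, X4 → 3.
The maximum is 12, achieved by X1.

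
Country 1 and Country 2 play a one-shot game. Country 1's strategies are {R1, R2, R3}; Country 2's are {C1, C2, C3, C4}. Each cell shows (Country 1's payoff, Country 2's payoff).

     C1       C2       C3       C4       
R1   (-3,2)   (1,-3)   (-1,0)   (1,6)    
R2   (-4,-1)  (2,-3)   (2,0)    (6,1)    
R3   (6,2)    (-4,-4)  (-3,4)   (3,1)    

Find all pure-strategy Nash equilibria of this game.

A profile is a Nash equilibrium when each player is best-responding to the other.
Country 1's best responses — vs C1: R3 (payoff 6); vs C2: R2 (payoff 2); vs C3: R2 (payoff 2); vs C4: R2 (payoff 6).
Country 2's best responses — vs R1: C4 (payoff 6); vs R2: C4 (payoff 1); vs R3: C3 (payoff 4).
The only mutual best response is (R2, C4); neither player gains by switching there.

(R2, C4)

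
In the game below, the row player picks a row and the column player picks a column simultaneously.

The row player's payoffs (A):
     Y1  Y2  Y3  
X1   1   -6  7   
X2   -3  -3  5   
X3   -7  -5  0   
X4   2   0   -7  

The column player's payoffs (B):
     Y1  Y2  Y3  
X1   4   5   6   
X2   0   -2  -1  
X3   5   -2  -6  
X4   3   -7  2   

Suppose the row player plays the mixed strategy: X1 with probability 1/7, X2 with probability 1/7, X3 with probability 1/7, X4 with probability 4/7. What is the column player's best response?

The column player's best reply maximizes expected payoff against the mix.
Y1: (1/7)·4 + (1/7)·0 + (1/7)·5 + (4/7)·3 = 3
Y2: (1/7)·5 + (1/7)·(-2) + (1/7)·(-2) + (4/7)·(-7) = -27/7
Y3: (1/7)·6 + (1/7)·(-1) + (1/7)·(-6) + (4/7)·2 = 1
Highest expected payoff is 3, from Y1.

Y1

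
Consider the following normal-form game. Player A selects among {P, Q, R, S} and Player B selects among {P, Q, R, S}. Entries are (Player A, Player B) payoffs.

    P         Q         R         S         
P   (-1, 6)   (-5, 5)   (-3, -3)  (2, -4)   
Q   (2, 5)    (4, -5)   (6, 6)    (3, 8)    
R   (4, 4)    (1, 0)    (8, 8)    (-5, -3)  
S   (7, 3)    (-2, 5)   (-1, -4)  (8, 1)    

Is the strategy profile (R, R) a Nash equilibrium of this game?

Yes

Holding Player B at R: Player A gets 8 from R, versus -3 from P, 6 from Q, -1 from S. No profitable deviation for Player A.
Holding Player A at R: Player B gets 8 from R, versus 4 from P, 0 from Q, -3 from S. No profitable deviation for Player B either.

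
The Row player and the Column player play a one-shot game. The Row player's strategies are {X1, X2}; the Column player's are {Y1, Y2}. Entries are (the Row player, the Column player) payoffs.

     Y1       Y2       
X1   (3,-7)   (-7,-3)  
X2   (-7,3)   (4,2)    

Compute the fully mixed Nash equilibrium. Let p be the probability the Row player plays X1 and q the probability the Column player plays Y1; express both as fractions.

In a mixed NE each player is indifferent between their pure strategies, so the opponent's mix sets the indifference.
The Column player indifferent between Y1 and Y2: p·(-7) + (1−p)·3 = p·(-3) + (1−p)·2 ⟹ 3 + (-10)p = 2 + (-5)p ⟹ p = 1/5.
The Row player indifferent between X1 and X2: q·3 + (1−q)·(-7) = q·(-7) + (1−q)·4 ⟹ (-7) + 10q = 4 + (-11)q ⟹ q = 11/21.

p = 1/5, q = 11/21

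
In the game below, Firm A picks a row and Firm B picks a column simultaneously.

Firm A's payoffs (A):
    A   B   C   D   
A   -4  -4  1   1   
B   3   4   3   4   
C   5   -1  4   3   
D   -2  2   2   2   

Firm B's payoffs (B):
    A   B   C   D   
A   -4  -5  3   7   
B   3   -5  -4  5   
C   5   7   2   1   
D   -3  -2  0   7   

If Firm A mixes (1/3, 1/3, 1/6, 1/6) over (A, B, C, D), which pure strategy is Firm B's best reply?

D

Compute Firm B's expected payoff from each pure strategy against the given mix.
A: (1/3)·(-4) + (1/3)·3 + (1/6)·5 + (1/6)·(-3) = 0
B: (1/3)·(-5) + (1/3)·(-5) + (1/6)·7 + (1/6)·(-2) = -5/2
C: (1/3)·3 + (1/3)·(-4) + (1/6)·2 + (1/6)·0 = 0
D: (1/3)·7 + (1/3)·5 + (1/6)·1 + (1/6)·7 = 16/3
Highest expected payoff is 16/3, from D.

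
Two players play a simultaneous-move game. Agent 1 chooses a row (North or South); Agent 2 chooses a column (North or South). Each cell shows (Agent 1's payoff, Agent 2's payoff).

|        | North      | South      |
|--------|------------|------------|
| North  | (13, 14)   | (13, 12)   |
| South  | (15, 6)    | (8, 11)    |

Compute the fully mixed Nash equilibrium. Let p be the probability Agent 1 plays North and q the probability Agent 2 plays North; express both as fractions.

p = 5/7, q = 5/7

In a mixed NE each player is indifferent between their pure strategies, so the opponent's mix sets the indifference.
Agent 2 indifferent between North and South: p·14 + (1−p)·6 = p·12 + (1−p)·11 ⟹ 6 + 8p = 11 + 1p ⟹ p = 5/7.
Agent 1 indifferent between North and South: q·13 + (1−q)·13 = q·15 + (1−q)·8 ⟹ 13 + 0q = 8 + 7q ⟹ q = 5/7.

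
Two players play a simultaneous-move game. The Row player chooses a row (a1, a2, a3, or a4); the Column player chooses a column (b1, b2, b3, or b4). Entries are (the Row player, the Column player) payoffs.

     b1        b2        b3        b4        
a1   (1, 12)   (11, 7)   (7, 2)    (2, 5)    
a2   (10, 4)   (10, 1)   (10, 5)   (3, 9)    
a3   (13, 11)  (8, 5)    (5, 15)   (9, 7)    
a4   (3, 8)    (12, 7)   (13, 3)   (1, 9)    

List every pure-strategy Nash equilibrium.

None

Check mutual best responses: a cell is a NE iff neither player can gain by unilaterally deviating.
The Row player's best responses — vs b1: a3 (payoff 13); vs b2: a4 (payoff 12); vs b3: a4 (payoff 13); vs b4: a3 (payoff 9).
The Column player's best responses — vs a1: b1 (payoff 12); vs a2: b4 (payoff 9); vs a3: b3 (payoff 15); vs a4: b4 (payoff 9).
No cell has both players best-responding. For instance, the Row player's best reply to b2 is a4, but against a4 the Column player prefers b4 over b2.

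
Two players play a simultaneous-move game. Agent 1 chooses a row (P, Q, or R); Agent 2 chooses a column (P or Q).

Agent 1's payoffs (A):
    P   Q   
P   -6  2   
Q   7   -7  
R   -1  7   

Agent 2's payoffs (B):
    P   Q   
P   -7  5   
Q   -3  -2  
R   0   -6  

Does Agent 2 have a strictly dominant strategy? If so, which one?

Check whether one of Agent 2's strategies beats all alternatives regardless of what the opponent does.
P is not dominant: against P, Q gives 5 > -7.
Q is not dominant: against R, P gives 0 > -6.
No single strategy is best against every opponent action.

No strictly dominant strategy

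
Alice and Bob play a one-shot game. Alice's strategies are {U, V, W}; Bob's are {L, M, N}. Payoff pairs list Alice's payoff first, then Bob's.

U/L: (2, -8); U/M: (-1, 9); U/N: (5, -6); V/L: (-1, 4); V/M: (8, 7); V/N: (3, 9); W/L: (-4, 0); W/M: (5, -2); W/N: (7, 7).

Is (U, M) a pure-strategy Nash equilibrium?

No

Holding Bob at M: Alice gets -1 from U but could get 8 by switching to V. Alice has a profitable deviation.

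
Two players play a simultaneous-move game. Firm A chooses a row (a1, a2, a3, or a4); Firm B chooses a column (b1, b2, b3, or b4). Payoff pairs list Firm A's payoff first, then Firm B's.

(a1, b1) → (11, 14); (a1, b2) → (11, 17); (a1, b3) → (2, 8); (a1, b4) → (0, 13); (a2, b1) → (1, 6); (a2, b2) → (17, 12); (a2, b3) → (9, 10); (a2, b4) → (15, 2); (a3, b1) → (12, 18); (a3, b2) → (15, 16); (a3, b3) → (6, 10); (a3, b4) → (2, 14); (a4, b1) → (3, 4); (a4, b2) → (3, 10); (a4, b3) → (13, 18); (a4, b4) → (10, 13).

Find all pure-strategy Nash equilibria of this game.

Check mutual best responses: a cell is a NE iff neither player can gain by unilaterally deviating.
Firm A's best responses — vs b1: a3 (payoff 12); vs b2: a2 (payoff 17); vs b3: a4 (payoff 13); vs b4: a2 (payoff 15).
Firm B's best responses — vs a1: b2 (payoff 17); vs a2: b2 (payoff 12); vs a3: b1 (payoff 18); vs a4: b3 (payoff 18).
Mutual best responses occur at (a2, b2), (a3, b1), and (a4, b3); at each, neither player gains by switching.

(a2, b2), (a3, b1), and (a4, b3)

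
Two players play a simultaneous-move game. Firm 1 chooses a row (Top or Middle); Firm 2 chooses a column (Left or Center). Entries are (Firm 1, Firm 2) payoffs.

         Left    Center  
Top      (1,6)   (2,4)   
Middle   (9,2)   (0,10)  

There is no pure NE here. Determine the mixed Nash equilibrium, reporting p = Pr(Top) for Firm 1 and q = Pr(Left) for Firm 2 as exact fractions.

p = 4/5, q = 1/5

In a mixed NE each player is indifferent between their pure strategies, so the opponent's mix sets the indifference.
Firm 2 indifferent between Left and Center: p·6 + (1−p)·2 = p·4 + (1−p)·10 ⟹ 2 + 4p = 10 + (-6)p ⟹ p = 4/5.
Firm 1 indifferent between Top and Middle: q·1 + (1−q)·2 = q·9 + (1−q)·0 ⟹ 2 + (-1)q = 0 + 9q ⟹ q = 1/5.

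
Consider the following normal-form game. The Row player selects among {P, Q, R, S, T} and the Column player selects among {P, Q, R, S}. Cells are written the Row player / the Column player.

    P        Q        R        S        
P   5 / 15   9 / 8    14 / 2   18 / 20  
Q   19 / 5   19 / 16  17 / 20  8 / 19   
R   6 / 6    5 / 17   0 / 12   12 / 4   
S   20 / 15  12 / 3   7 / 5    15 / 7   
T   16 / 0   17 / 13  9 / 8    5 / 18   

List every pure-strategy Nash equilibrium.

Find each player's best response to every opponent strategy; NE are the intersections.
The Row player's best responses — vs P: S (payoff 20); vs Q: Q (payoff 19); vs R: Q (payoff 17); vs S: P (payoff 18).
The Column player's best responses — vs P: S (payoff 20); vs Q: R (payoff 20); vs R: Q (payoff 17); vs S: P (payoff 15); vs T: S (payoff 18).
Mutual best responses occur at (P, S), (Q, R), and (S, P); at each, neither player gains by switching.

(P, S), (Q, R), and (S, P)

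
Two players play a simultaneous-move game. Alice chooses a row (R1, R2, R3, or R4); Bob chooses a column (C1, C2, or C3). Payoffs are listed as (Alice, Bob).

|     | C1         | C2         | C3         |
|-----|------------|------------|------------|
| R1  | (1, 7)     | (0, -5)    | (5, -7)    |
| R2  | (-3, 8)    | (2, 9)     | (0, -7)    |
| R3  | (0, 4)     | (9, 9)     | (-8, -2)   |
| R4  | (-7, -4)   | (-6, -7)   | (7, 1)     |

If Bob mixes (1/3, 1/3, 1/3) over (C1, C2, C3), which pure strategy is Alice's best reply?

R1

Alice's best reply maximizes expected payoff against the mix.
R1: (1/3)·1 + (1/3)·0 + (1/3)·5 = 2
R2: (1/3)·(-3) + (1/3)·2 + (1/3)·0 = -1/3
R3: (1/3)·0 + (1/3)·9 + (1/3)·(-8) = 1/3
R4: (1/3)·(-7) + (1/3)·(-6) + (1/3)·7 = -2
Highest expected payoff is 2, from R1.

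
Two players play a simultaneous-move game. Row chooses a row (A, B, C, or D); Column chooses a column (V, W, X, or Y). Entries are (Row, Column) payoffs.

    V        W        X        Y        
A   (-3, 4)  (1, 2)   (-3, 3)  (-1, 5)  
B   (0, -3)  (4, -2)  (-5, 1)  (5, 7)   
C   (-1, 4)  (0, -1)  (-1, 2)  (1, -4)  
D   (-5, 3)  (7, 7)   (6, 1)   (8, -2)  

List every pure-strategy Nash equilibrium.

(D, W)

Find each player's best response to every opponent strategy; NE are the intersections.
Row's best responses — vs V: B (payoff 0); vs W: D (payoff 7); vs X: D (payoff 6); vs Y: D (payoff 8).
Column's best responses — vs A: Y (payoff 5); vs B: Y (payoff 7); vs C: V (payoff 4); vs D: W (payoff 7).
The only mutual best response is (D, W); neither player gains by switching there.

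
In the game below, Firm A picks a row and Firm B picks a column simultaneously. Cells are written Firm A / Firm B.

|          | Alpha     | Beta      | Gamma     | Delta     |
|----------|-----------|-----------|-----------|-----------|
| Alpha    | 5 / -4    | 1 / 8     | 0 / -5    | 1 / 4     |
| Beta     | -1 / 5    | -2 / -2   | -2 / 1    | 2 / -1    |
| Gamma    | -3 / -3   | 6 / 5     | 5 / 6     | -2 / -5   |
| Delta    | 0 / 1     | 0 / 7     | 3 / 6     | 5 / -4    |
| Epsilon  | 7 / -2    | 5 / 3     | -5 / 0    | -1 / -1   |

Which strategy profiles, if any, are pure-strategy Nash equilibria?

(Gamma, Gamma)

Check mutual best responses: a cell is a NE iff neither player can gain by unilaterally deviating.
Firm A's best responses — vs Alpha: Epsilon (payoff 7); vs Beta: Gamma (payoff 6); vs Gamma: Gamma (payoff 5); vs Delta: Delta (payoff 5).
Firm B's best responses — vs Alpha: Beta (payoff 8); vs Beta: Alpha (payoff 5); vs Gamma: Gamma (payoff 6); vs Delta: Beta (payoff 7); vs Epsilon: Beta (payoff 3).
The only mutual best response is (Gamma, Gamma); neither player gains by switching there.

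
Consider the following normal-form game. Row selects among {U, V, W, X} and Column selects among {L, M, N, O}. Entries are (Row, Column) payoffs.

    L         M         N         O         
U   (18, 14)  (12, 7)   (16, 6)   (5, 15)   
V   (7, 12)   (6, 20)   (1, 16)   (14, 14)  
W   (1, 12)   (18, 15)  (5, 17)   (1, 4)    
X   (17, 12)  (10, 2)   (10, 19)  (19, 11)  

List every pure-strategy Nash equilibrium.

Check mutual best responses: a cell is a NE iff neither player can gain by unilaterally deviating.
Row's best responses — vs L: U (payoff 18); vs M: W (payoff 18); vs N: U (payoff 16); vs O: X (payoff 19).
Column's best responses — vs U: O (payoff 15); vs V: M (payoff 20); vs W: N (payoff 17); vs X: N (payoff 19).
No cell has both players best-responding. For instance, Row's best reply to L is U, but against U Column prefers O over L.

None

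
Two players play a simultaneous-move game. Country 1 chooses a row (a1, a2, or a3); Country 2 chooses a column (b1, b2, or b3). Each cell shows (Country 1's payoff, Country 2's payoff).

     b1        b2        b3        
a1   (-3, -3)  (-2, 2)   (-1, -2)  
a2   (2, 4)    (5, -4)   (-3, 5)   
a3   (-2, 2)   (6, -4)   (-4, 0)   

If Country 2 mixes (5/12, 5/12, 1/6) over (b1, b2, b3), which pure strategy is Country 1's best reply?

a2

Country 1's best reply maximizes expected payoff against the mix.
a1: (5/12)·(-3) + (5/12)·(-2) + (1/6)·(-1) = -9/4
a2: (5/12)·2 + (5/12)·5 + (1/6)·(-3) = 29/12
a3: (5/12)·(-2) + (5/12)·6 + (1/6)·(-4) = 1
Highest expected payoff is 29/12, from a2.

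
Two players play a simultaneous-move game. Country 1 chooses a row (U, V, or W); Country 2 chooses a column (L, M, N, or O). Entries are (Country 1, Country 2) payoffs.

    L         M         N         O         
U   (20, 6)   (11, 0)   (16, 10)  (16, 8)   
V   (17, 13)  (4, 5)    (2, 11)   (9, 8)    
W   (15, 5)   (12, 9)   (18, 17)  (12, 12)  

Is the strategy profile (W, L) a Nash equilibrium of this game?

No

Holding Country 2 at L: Country 1 gets 15 from W but could get 20 by switching to U. Country 1 has a profitable deviation.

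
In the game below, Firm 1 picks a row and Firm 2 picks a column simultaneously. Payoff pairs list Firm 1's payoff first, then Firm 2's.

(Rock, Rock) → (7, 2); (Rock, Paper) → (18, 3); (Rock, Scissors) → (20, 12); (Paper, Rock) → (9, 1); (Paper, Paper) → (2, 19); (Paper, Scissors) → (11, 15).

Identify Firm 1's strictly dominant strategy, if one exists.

A strategy is strictly dominant if it gives Firm 1 a strictly higher payoff than every other strategy, against every choice by the opponent.
Rock is not dominant: against Rock, Paper gives 9 > 7.
Paper is not dominant: against Paper, Rock gives 18 > 2.
No single strategy is best against every opponent action.

No strictly dominant strategy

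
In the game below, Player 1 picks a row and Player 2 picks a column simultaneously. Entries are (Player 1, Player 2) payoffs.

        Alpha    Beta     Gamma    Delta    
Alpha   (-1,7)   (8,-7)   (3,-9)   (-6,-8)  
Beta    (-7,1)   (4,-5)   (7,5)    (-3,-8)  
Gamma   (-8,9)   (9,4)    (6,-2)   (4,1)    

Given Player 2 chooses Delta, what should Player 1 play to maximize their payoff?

Gamma

With Player 2 fixed at Delta, Player 1's payoffs are: Alpha → -6, Beta → -3, Gamma → 4.
The maximum is 4, achieved by Gamma.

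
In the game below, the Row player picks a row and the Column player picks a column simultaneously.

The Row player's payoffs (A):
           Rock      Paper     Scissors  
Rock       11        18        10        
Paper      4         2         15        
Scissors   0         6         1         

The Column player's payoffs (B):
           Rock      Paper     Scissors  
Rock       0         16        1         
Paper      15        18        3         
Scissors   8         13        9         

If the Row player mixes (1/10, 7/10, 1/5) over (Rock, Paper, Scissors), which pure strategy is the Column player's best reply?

Paper

The Column player's best reply maximizes expected payoff against the mix.
Rock: (1/10)·0 + (7/10)·15 + (1/5)·8 = 121/10
Paper: (1/10)·16 + (7/10)·18 + (1/5)·13 = 84/5
Scissors: (1/10)·1 + (7/10)·3 + (1/5)·9 = 4
Highest expected payoff is 84/5, from Paper.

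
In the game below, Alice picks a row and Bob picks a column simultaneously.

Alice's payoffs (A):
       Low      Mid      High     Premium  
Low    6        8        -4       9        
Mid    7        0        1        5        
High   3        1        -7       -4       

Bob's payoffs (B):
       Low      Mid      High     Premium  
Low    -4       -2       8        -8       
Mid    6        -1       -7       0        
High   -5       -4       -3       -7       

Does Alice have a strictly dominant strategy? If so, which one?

Check whether one of Alice's strategies beats all alternatives regardless of what the opponent does.
Low is not dominant: against Low, Mid gives 7 > 6.
Mid is not dominant: against Mid, Low gives 8 > 0.
High is not dominant: against Low, Low gives 6 > 3.
No single strategy is best against every opponent action.

None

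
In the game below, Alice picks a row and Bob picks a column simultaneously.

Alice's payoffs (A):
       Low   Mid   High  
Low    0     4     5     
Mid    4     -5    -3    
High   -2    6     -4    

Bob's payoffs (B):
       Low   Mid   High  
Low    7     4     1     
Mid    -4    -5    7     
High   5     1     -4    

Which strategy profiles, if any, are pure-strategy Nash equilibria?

A profile is a Nash equilibrium when each player is best-responding to the other.
Alice's best responses — vs Low: Mid (payoff 4); vs Mid: High (payoff 6); vs High: Low (payoff 5).
Bob's best responses — vs Low: Low (payoff 7); vs Mid: High (payoff 7); vs High: Low (payoff 5).
No cell has both players best-responding. For instance, Alice's best reply to Mid is High, but against High Bob prefers Low over Mid.

None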